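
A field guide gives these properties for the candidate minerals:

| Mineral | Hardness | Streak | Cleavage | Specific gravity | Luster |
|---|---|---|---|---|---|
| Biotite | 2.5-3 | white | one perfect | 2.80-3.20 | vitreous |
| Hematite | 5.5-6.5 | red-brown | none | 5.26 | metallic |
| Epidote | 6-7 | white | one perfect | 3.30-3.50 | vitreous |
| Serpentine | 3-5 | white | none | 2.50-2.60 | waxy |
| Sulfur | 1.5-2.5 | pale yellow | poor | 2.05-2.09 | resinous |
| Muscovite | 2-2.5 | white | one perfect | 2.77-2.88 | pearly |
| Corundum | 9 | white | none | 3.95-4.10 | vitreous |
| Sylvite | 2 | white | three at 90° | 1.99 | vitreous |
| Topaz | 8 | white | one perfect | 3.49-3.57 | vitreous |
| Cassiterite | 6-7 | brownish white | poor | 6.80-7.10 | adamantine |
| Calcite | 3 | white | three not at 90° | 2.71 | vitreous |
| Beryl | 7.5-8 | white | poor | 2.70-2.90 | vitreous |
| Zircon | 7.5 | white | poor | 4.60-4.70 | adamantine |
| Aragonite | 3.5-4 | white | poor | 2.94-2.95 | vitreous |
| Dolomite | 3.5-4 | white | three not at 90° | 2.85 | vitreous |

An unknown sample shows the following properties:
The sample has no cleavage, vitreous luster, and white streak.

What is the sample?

No cleavage — only Hematite, Serpentine, Corundum remain.
Vitreous luster — narrows the field to Corundum.
White streak — consistent with all remaining minerals.
Only Corundum satisfies all observations.

Corundum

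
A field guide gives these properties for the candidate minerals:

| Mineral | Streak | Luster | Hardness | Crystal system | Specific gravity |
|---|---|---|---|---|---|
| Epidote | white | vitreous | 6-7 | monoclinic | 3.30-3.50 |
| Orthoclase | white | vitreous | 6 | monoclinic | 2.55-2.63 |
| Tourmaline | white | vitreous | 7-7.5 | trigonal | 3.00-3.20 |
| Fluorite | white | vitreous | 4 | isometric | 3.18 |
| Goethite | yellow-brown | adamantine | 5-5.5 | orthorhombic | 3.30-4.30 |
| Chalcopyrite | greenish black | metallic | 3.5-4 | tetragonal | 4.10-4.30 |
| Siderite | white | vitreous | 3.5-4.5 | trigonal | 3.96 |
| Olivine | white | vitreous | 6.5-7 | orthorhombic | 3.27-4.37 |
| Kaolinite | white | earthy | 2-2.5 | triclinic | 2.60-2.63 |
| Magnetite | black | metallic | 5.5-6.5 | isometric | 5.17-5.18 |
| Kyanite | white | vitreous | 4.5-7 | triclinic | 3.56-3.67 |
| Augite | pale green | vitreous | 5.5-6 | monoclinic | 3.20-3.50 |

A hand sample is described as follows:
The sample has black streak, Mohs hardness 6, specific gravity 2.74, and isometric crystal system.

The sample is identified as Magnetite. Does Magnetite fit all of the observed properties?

No

Black streak — consistent with Magnetite (black streak).
Mohs hardness 6 — consistent with Magnetite (hardness 5.5-6.5).
Specific gravity 2.74 — Magnetite has SG 5.17-5.18; a mismatch.
Isometric crystal system — consistent with Magnetite (isometric system).
The specific gravity observation rules out Magnetite.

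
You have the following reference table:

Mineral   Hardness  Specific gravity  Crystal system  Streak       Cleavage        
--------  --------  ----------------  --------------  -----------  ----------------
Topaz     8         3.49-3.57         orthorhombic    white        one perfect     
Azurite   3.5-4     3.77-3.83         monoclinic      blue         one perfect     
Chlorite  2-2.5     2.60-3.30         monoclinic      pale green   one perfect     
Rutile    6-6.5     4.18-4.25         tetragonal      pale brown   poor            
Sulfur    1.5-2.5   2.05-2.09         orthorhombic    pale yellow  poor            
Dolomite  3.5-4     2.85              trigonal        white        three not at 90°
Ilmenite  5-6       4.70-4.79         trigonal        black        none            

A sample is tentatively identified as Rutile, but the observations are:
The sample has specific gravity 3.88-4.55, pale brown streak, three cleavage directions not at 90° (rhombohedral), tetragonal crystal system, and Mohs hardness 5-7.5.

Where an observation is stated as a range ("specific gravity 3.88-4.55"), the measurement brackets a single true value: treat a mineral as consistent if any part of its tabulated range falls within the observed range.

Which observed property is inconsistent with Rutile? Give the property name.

cleavage

Specific gravity 3.88-4.55: Rutile has SG 4.18-4.25 — matches.
Pale brown streak: Rutile has pale brown streak — matches.
Three cleavage directions not at 90° (rhombohedral): Rutile has cleavage poor — inconsistent.
Tetragonal crystal system: Rutile has tetragonal system — matches.
Mohs hardness 5-7.5: Rutile has hardness 6-6.5 — matches.
Only the cleavage is inconsistent.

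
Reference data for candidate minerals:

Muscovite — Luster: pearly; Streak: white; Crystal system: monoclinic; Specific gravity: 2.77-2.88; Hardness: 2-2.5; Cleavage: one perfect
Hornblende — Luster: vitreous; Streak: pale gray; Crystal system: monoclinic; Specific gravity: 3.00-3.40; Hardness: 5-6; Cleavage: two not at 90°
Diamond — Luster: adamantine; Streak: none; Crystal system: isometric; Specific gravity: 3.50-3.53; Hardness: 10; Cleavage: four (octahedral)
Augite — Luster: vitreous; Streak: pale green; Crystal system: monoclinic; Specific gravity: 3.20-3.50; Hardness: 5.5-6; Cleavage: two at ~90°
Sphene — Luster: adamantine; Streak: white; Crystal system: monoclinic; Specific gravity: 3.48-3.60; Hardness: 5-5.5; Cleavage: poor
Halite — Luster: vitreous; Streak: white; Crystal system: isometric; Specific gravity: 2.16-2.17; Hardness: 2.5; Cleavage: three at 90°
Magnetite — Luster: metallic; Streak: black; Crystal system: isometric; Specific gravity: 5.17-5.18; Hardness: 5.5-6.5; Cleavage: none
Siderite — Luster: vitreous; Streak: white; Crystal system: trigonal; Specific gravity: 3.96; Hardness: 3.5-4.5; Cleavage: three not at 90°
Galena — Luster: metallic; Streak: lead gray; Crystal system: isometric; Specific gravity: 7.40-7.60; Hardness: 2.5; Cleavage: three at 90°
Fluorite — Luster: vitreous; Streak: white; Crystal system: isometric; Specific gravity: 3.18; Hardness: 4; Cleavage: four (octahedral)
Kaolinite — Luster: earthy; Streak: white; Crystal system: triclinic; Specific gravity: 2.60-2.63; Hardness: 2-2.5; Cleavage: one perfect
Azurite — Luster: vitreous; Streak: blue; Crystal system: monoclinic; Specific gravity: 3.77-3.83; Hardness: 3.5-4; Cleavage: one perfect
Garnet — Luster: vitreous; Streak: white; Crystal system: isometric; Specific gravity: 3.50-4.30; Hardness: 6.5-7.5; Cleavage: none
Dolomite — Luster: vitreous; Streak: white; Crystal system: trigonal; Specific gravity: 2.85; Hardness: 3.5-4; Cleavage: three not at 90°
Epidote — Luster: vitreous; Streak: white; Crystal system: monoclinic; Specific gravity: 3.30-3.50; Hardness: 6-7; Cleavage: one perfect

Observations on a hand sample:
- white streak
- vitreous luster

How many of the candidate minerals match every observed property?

White streak eliminates Hornblende, Diamond, Augite, Magnetite, Galena, Azurite.
Vitreous luster rules out Muscovite, Sphene, Kaolinite.
The minerals that satisfy all observations are Dolomite, Epidote, Fluorite, Garnet, Halite, Siderite.
That is 6 minerals.

6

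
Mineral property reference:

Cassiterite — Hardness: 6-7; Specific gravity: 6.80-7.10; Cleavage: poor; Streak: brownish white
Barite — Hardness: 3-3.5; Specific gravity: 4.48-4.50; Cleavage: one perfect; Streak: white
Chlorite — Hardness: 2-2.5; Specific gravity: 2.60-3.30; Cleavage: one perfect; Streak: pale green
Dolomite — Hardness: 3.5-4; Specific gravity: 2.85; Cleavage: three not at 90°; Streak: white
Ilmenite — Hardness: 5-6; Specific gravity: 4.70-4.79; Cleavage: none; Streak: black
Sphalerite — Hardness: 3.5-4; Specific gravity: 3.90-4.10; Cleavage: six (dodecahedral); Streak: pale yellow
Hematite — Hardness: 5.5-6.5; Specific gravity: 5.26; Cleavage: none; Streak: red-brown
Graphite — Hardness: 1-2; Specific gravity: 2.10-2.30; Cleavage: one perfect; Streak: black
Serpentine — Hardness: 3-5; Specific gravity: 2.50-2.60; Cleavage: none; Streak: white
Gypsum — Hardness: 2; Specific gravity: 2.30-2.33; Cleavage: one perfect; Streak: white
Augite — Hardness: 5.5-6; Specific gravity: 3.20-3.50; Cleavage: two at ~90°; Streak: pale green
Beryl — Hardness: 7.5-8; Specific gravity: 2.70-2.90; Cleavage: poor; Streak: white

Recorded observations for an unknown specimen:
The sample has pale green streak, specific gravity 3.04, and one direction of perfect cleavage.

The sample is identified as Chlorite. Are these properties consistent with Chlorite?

Pale green streak — is consistent with Chlorite (pale green streak).
Specific gravity 3.04 — is consistent with Chlorite (SG 2.60-3.30).
One direction of perfect cleavage — is consistent with Chlorite (cleavage one perfect).
Nothing contradicts Chlorite.

Consistent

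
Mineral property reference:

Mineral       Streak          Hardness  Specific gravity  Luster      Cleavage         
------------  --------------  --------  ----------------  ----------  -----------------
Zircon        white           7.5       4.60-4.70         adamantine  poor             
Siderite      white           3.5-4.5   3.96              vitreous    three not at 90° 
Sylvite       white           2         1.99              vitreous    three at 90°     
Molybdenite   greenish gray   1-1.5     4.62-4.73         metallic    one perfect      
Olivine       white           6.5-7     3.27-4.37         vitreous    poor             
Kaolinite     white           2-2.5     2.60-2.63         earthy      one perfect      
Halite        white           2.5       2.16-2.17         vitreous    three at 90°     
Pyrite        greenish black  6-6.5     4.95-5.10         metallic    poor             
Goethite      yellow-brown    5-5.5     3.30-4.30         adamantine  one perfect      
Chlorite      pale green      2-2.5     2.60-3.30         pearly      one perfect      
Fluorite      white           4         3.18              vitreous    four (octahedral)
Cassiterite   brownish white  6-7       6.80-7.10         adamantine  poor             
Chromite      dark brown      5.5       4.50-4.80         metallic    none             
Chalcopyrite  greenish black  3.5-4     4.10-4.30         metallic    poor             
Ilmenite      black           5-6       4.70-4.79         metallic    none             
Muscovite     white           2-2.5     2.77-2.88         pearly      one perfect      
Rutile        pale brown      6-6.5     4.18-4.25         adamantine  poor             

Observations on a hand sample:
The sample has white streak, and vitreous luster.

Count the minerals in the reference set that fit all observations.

5

White streak: only Zircon, Siderite, Sylvite, Olivine, Kaolinite, Halite, Fluorite, Muscovite remain.
Vitreous luster excludes Zircon, Kaolinite, Muscovite.
Remaining candidates: Fluorite, Halite, Olivine, Siderite, Sylvite.
That is 5 minerals.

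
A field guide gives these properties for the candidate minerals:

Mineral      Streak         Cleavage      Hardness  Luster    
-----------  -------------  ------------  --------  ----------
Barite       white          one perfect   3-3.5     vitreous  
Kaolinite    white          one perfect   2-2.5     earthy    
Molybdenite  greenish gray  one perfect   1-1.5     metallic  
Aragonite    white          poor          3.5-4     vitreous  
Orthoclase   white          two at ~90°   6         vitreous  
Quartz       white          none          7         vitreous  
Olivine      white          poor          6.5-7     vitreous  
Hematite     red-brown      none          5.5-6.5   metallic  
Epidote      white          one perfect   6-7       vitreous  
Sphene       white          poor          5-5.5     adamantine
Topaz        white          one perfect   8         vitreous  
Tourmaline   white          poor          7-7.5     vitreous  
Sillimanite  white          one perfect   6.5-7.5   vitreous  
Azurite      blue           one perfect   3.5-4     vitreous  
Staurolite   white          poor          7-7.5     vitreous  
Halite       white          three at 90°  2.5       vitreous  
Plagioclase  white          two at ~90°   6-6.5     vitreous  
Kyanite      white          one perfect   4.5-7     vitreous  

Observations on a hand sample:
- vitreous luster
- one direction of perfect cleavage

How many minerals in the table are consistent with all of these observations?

6

Vitreous luster eliminates Kaolinite, Molybdenite, Hematite, Sphene.
One direction of perfect cleavage: Barite, Epidote, Topaz, Sillimanite, Azurite, Kyanite remain.
Consistent with every observation: Azurite, Barite, Epidote, Kyanite, Sillimanite, Topaz.
That is 6 minerals.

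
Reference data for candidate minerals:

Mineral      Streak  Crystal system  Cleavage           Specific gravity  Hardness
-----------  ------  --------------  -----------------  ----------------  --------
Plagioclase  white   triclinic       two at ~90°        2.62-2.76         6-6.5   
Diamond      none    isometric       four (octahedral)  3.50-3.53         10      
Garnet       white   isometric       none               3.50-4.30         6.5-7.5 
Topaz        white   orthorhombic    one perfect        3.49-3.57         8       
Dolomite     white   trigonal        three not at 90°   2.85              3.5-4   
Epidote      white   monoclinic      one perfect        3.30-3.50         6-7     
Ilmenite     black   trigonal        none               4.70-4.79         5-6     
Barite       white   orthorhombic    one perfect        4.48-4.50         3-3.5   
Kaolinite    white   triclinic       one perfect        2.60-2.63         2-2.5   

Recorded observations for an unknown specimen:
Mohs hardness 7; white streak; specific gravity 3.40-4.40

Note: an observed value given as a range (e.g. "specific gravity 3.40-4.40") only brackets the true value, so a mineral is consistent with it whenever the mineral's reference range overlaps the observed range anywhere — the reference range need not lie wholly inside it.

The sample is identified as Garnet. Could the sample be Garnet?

Mohs hardness 7 — is consistent with Garnet (hardness 6.5-7.5).
White streak — is consistent with Garnet (white streak).
Specific gravity 3.40-4.40 — is consistent with Garnet (SG 3.50-4.30).
Nothing contradicts Garnet.

Consistent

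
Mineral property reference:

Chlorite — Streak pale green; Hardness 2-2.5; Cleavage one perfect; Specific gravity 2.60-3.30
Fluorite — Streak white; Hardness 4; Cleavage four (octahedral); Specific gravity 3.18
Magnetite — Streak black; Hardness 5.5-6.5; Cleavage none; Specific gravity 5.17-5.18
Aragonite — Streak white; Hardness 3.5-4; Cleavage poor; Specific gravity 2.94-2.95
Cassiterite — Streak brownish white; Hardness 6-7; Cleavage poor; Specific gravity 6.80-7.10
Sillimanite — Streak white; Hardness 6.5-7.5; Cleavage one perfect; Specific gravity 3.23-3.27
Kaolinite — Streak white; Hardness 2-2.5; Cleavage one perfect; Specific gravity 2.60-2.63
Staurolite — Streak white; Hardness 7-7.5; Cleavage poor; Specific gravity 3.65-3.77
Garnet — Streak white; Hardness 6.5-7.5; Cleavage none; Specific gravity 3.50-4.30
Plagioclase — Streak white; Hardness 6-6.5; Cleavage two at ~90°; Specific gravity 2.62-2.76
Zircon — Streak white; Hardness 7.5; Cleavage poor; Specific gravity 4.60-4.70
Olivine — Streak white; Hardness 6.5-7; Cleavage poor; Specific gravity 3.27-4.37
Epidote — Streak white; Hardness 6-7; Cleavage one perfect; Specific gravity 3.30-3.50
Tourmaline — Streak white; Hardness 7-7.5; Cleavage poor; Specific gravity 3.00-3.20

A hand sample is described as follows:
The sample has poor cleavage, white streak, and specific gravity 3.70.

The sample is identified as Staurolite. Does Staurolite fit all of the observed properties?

Poor cleavage — matches Staurolite (cleavage poor).
White streak — matches Staurolite (white streak).
Specific gravity 3.70 — matches Staurolite (SG 3.65-3.77).
All observations are consistent with the tabulated values for Staurolite.

Consistent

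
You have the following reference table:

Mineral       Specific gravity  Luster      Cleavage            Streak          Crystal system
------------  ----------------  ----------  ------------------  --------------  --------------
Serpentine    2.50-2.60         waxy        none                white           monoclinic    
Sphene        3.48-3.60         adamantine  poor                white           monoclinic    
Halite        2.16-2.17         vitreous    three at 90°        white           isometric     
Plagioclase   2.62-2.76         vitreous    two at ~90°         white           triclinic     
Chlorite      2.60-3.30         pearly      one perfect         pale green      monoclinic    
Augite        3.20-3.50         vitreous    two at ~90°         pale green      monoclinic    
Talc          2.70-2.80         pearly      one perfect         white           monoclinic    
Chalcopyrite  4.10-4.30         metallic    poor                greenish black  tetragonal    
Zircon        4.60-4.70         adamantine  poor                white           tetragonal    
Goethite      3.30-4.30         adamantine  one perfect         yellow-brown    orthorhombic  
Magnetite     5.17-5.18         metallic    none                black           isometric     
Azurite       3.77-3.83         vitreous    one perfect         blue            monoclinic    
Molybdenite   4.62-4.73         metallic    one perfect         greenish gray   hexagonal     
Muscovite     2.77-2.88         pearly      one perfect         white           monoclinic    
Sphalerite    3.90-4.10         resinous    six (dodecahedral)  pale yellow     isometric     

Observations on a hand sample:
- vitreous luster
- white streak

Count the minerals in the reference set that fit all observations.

2

Vitreous luster — leaves Halite, Plagioclase, Augite, Azurite.
White streak rules out Augite, Azurite.
Consistent with every observation: Halite, Plagioclase.
That is 2 minerals.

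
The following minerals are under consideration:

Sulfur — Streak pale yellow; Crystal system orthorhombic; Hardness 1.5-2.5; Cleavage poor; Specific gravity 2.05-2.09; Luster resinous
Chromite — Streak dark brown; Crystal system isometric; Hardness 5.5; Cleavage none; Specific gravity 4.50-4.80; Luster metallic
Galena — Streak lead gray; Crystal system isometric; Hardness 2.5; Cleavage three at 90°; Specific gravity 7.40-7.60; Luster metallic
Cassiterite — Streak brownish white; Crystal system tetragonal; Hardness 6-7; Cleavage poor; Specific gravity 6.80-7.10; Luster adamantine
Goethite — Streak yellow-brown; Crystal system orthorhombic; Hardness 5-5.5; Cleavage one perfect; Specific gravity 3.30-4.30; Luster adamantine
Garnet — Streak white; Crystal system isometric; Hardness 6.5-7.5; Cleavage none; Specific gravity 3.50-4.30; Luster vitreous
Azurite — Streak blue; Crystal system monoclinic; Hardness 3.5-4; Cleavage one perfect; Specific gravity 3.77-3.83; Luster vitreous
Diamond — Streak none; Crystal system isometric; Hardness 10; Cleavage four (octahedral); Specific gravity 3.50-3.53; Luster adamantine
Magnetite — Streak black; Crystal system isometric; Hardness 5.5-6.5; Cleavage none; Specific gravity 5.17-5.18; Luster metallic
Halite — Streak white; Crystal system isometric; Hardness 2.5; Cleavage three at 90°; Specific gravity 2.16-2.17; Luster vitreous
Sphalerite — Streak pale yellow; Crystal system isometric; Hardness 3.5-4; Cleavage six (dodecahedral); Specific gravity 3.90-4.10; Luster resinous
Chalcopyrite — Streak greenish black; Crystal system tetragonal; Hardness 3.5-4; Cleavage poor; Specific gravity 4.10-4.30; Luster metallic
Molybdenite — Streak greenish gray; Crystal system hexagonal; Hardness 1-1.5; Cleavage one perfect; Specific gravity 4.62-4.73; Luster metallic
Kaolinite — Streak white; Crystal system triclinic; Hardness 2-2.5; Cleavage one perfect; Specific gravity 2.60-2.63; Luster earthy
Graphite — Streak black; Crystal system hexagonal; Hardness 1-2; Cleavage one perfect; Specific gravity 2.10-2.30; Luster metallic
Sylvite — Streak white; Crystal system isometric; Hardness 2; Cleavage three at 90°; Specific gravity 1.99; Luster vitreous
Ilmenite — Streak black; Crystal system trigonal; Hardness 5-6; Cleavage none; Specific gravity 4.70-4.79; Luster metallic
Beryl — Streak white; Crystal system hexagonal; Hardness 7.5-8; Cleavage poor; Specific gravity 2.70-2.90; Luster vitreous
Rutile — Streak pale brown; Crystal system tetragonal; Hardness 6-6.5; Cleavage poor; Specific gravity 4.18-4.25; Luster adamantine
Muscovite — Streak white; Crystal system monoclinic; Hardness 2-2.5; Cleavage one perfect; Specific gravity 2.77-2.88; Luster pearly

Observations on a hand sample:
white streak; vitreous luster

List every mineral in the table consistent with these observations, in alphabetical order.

White streak: only Garnet, Halite, Kaolinite, Sylvite, Beryl, Muscovite remain.
Vitreous luster excludes Kaolinite, Muscovite.
The minerals that satisfy all observations are Beryl, Garnet, Halite, Sylvite.

Beryl, Garnet, Halite, Sylvite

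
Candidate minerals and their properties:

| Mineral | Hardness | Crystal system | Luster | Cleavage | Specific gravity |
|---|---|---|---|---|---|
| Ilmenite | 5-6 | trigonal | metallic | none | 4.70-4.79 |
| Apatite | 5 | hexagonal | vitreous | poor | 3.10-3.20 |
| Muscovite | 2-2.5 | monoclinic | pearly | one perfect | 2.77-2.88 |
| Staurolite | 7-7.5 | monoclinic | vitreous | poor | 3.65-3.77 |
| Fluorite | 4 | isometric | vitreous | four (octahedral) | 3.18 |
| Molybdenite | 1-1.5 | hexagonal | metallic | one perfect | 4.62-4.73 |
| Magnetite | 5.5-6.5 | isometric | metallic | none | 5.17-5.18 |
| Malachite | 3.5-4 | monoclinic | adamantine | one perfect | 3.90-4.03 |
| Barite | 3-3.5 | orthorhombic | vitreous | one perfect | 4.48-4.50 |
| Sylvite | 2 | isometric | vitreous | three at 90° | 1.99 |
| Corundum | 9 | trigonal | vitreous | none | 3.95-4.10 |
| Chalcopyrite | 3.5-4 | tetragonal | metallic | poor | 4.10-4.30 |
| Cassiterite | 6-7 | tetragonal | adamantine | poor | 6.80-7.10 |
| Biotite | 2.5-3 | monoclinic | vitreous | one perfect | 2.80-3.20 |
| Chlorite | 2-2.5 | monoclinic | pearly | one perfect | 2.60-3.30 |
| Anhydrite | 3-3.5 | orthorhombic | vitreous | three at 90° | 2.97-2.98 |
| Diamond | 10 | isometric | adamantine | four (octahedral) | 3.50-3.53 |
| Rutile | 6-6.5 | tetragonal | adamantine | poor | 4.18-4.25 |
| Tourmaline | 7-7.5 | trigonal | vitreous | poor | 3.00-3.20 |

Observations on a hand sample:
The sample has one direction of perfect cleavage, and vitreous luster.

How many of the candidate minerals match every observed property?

One direction of perfect cleavage — only Muscovite, Molybdenite, Malachite, Barite, Biotite, Chlorite remain.
Vitreous luster — only Barite, Biotite remain.
The minerals that satisfy all observations are Barite, Biotite.
That is 2 minerals.

2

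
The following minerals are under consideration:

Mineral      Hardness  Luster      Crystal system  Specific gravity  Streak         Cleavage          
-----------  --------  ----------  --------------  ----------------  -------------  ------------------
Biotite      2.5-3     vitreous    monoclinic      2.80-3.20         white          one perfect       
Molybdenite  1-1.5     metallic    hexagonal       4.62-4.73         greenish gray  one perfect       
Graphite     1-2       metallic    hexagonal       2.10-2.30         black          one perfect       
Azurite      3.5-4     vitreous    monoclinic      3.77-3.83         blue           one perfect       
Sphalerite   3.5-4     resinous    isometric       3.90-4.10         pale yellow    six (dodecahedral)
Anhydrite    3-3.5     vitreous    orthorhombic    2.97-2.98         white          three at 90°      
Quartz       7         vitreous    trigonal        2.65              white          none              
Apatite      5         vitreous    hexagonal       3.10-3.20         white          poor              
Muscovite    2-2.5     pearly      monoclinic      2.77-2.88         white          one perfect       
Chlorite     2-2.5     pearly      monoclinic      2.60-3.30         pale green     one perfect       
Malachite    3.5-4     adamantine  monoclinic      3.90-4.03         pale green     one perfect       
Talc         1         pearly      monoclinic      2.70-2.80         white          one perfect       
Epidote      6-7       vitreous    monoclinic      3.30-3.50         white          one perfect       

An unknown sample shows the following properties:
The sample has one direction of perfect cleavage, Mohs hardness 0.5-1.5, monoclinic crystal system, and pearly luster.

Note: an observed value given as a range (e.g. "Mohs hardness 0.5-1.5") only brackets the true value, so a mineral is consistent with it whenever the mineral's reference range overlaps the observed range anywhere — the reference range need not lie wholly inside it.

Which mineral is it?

Talc

One direction of perfect cleavage rules out Sphalerite, Anhydrite, Quartz, Apatite.
Mohs hardness 0.5-1.5: only Molybdenite, Graphite, Talc remain.
Monoclinic crystal system: leaves Talc.
Pearly luster: consistent with all remaining minerals.
Only Talc satisfies all observations.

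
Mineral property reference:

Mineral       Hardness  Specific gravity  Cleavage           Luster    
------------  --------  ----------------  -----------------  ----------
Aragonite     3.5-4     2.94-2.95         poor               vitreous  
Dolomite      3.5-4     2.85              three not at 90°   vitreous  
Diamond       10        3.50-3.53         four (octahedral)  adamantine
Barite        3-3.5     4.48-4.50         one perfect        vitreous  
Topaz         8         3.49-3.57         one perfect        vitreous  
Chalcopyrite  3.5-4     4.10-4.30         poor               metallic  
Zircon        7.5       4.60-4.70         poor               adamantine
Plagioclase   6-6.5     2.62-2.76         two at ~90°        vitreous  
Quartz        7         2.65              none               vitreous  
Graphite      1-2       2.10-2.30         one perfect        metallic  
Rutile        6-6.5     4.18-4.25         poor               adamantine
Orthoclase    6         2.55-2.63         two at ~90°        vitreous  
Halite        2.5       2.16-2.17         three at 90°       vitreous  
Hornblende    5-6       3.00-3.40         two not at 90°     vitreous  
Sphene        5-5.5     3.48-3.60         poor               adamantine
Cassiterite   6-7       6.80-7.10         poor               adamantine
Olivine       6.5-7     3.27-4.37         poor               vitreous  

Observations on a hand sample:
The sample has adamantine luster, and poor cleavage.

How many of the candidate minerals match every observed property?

4

Adamantine luster: leaves Diamond, Zircon, Rutile, Sphene, Cassiterite.
Poor cleavage excludes Diamond.
The minerals that satisfy all observations are Cassiterite, Rutile, Sphene, Zircon.
That is 4 minerals.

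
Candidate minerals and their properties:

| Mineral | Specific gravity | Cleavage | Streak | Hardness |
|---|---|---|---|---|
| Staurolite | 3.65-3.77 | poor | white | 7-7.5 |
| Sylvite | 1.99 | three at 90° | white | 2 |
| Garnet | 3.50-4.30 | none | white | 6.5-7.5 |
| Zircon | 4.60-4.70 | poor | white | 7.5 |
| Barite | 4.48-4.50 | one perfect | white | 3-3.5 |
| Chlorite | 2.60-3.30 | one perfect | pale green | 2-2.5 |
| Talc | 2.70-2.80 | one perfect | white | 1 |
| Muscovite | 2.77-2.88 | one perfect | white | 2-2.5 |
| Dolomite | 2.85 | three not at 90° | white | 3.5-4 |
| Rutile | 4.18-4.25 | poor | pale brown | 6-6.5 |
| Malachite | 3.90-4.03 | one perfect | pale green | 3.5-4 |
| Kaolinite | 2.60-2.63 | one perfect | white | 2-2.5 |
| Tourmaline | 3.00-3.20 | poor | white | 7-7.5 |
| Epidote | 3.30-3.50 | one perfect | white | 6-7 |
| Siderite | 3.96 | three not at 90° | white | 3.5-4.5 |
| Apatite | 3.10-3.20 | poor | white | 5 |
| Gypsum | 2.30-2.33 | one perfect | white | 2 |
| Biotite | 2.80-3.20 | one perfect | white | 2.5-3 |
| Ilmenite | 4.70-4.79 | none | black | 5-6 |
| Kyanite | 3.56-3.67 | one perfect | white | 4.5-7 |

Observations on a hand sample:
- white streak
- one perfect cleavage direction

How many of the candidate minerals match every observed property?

White streak is inconsistent with Chlorite, Rutile, Malachite, Ilmenite.
One perfect cleavage direction: only Barite, Talc, Muscovite, Kaolinite, Epidote, Gypsum, Biotite, Kyanite remain.
Remaining candidates: Barite, Biotite, Epidote, Gypsum, Kaolinite, Kyanite, Muscovite, Talc.
That is 8 minerals.

8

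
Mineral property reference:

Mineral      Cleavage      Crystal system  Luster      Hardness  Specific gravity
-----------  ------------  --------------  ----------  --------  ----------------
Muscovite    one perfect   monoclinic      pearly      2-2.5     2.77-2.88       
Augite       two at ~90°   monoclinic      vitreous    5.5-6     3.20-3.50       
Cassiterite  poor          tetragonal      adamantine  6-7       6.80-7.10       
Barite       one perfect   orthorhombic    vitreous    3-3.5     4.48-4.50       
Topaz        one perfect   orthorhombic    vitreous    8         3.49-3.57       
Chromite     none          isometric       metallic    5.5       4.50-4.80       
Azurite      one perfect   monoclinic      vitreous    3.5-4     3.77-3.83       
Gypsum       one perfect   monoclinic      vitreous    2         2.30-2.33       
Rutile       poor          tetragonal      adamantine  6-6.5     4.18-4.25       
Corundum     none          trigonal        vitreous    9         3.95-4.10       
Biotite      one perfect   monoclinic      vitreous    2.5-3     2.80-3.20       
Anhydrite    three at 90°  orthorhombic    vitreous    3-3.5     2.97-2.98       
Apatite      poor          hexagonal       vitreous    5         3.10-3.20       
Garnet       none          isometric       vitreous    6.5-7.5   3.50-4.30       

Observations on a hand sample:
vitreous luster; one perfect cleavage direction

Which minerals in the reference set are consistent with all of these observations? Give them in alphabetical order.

Azurite, Barite, Biotite, Gypsum, Topaz

Vitreous luster is inconsistent with Muscovite, Cassiterite, Chromite, Rutile.
One perfect cleavage direction excludes Augite, Corundum, Anhydrite, Apatite, Garnet.
Remaining candidates: Azurite, Barite, Biotite, Gypsum, Topaz.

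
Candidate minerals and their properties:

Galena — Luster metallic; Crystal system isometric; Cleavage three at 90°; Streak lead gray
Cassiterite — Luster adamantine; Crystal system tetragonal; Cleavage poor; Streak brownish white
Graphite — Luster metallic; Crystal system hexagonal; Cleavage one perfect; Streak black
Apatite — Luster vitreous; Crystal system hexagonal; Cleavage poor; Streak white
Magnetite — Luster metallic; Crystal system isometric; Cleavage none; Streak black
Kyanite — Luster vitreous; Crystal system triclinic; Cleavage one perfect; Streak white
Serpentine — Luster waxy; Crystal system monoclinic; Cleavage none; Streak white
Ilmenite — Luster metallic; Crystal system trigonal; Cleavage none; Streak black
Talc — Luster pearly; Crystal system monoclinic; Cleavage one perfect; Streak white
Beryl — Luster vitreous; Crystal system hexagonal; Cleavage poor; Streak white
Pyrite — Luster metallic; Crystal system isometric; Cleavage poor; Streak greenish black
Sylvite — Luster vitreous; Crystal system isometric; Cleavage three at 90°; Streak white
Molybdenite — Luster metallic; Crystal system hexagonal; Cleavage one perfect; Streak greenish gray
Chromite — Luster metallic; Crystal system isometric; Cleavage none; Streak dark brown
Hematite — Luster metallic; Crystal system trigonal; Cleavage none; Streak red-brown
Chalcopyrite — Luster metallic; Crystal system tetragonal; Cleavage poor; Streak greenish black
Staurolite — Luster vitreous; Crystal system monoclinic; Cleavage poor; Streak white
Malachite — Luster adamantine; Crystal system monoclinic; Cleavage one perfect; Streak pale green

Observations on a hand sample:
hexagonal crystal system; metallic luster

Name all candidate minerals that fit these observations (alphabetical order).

Graphite, Molybdenite

Hexagonal crystal system: leaves Graphite, Apatite, Beryl, Molybdenite.
Metallic luster rules out Apatite, Beryl.
Remaining candidates: Graphite, Molybdenite.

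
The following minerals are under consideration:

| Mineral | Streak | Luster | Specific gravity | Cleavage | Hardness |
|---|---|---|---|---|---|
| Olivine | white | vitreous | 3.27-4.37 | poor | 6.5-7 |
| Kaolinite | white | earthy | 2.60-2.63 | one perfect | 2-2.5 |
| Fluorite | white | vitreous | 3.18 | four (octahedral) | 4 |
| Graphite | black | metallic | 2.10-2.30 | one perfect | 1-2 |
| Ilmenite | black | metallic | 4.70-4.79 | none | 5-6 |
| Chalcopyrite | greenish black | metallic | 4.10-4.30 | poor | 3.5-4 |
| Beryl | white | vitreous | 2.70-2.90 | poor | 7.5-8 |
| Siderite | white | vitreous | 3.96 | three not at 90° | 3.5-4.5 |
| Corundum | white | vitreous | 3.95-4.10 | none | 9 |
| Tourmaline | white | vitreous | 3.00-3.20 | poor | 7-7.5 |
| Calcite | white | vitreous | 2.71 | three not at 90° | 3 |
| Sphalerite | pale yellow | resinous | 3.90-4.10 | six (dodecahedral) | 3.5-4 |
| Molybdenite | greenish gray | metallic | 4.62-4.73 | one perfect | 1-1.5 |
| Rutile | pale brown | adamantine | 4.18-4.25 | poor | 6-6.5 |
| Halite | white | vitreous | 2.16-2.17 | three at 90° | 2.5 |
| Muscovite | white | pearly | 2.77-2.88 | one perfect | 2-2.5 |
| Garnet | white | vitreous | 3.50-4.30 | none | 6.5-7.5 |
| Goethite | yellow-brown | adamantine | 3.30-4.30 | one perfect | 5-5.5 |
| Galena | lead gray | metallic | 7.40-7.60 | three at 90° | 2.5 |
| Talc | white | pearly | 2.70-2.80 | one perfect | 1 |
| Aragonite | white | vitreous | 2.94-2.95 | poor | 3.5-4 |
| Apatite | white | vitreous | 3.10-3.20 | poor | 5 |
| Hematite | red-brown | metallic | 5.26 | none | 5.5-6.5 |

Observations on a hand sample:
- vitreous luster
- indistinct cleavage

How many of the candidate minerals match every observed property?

5

Vitreous luster — only Olivine, Fluorite, Beryl, Siderite, Corundum, Tourmaline, Calcite, Halite, Garnet, Aragonite, Apatite remain.
Indistinct cleavage — leaves Olivine, Beryl, Tourmaline, Aragonite, Apatite.
Consistent with every observation: Apatite, Aragonite, Beryl, Olivine, Tourmaline.
That is 5 minerals.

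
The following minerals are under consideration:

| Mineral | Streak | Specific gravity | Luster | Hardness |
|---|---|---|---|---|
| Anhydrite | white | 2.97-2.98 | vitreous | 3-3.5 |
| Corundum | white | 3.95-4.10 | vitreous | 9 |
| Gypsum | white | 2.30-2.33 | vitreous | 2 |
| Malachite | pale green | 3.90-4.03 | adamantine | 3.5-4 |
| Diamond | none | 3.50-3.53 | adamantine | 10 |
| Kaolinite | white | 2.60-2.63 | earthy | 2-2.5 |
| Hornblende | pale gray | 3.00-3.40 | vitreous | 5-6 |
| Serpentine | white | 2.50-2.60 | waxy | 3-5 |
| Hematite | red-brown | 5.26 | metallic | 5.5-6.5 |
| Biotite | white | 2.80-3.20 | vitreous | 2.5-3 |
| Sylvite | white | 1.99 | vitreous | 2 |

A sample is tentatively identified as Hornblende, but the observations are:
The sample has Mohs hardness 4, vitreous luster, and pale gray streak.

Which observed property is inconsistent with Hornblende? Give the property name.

Mohs hardness 4: Hornblende has hardness 5-6 — inconsistent.
Vitreous luster: Hornblende has vitreous luster — consistent.
Pale gray streak: Hornblende has pale gray streak — consistent.
The hardness is the one property that does not fit.

hardness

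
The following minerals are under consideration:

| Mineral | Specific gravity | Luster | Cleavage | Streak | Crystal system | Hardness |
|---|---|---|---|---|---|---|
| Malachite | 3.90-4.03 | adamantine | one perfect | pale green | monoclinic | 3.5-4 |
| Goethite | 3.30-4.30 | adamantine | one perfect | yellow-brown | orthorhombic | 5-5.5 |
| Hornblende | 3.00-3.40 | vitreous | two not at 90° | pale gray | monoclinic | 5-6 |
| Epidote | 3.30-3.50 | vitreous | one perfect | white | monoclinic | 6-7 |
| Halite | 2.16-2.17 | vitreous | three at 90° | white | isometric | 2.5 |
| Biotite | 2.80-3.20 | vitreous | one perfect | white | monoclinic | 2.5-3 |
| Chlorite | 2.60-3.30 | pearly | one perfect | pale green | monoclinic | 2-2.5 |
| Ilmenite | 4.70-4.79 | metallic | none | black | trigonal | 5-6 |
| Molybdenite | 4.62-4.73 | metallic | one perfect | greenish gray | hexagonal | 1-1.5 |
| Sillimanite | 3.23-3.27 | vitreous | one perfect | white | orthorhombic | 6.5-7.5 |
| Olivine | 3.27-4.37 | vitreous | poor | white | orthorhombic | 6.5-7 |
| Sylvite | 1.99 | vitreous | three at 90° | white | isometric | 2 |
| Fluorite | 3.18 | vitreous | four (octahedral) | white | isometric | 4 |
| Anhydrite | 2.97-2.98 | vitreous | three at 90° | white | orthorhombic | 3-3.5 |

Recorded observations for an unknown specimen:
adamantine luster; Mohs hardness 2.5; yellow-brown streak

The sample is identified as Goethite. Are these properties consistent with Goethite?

Inconsistent

Adamantine luster — consistent with Goethite (adamantine luster).
Mohs hardness 2.5 — Goethite has hardness 5-5.5; a mismatch.
Yellow-brown streak — consistent with Goethite (yellow-brown streak).
Hardness alone is enough to reject Goethite.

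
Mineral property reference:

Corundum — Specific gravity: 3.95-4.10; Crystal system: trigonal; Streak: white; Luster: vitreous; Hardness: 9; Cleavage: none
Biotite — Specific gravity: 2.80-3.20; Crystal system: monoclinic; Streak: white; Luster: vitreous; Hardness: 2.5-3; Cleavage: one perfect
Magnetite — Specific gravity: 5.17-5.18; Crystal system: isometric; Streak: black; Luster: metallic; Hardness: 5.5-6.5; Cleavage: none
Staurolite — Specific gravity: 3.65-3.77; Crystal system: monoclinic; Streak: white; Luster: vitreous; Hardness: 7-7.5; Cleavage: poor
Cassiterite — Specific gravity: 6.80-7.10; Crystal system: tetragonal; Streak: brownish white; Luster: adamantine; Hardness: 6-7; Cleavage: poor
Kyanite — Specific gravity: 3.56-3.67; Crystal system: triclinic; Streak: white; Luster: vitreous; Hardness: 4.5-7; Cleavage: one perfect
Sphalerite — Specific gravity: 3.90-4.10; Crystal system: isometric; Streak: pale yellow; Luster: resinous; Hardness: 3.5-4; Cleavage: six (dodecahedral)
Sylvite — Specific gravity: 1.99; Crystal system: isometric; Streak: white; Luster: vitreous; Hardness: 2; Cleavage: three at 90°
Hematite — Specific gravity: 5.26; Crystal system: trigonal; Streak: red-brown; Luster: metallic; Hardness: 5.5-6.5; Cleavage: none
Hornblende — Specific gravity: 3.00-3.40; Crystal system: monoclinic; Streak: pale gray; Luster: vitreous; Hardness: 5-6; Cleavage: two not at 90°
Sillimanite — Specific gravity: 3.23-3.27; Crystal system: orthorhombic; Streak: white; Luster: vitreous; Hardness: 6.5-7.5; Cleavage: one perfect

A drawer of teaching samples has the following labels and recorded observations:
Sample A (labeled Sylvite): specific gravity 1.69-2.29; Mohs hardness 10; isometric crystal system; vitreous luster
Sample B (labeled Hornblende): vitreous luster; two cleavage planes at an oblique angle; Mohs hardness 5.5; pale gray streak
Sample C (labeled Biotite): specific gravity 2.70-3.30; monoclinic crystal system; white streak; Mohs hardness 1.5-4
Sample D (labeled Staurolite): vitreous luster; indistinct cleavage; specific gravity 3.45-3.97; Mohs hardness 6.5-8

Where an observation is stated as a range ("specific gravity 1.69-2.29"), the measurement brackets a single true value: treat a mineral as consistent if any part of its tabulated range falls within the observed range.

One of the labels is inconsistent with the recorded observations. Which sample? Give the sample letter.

A

Sample A: Sylvite has hardness 2, but the record shows Mohs hardness 10 — this label is wrong.
Sample B: nothing contradicts Hornblende.
Sample C: nothing contradicts Biotite.
Sample D: nothing contradicts Staurolite.
Sample A is the mislabeled one.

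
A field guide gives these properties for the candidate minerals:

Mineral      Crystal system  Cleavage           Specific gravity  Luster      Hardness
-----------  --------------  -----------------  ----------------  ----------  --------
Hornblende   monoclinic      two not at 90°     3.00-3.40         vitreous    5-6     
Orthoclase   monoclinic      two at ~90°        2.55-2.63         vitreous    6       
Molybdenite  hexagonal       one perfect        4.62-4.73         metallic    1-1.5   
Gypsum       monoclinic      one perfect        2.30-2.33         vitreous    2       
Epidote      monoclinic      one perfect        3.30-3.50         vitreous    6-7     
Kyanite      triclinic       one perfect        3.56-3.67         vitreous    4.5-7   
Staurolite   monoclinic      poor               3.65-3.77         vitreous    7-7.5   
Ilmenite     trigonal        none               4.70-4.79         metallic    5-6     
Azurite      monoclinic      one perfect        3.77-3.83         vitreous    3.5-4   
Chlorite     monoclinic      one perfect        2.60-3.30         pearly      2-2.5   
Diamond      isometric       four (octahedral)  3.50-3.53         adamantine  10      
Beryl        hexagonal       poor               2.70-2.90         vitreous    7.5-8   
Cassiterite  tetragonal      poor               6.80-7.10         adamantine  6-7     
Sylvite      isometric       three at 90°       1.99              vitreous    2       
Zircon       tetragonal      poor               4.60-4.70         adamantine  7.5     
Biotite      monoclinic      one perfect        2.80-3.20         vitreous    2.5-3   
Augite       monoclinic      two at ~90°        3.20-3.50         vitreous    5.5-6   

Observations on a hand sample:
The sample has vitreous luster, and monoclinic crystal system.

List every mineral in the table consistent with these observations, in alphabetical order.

Vitreous luster eliminates Molybdenite, Ilmenite, Chlorite, Diamond, Cassiterite, Zircon.
Monoclinic crystal system excludes Kyanite, Beryl, Sylvite.
Remaining candidates: Augite, Azurite, Biotite, Epidote, Gypsum, Hornblende, Orthoclase, Staurolite.

Augite, Azurite, Biotite, Epidote, Gypsum, Hornblende, Orthoclase, Staurolite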